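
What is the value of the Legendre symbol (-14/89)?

-1

Pull out -1: (-14/89) = (-1/89)·(14/89). Since 89 ≡ 1 (mod 4), (-1/89) = +1. Now have (14/89).
Factor out 2: 14 = 2·7. Since 89 ≡ 1 (mod 8), (2/89) = +1. Now have (7/89).
89 ≡ 1 (mod 4), so quadratic reciprocity gives (7/89) = (89/7). Reduce: 89 ≡ 5 (mod 7). Now have (5/7).
5 ≡ 1 (mod 4), so quadratic reciprocity gives (5/7) = (7/5). Reduce: 7 ≡ 2 (mod 5). Now have (2/5).
Factor out 2: 2 = 2. Since 5 ≡ 5 (mod 8), (2/5) = -1. Now have -(1/5).
(1/5) = 1. Collecting the sign factors: -1.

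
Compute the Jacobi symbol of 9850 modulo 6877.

Reduce the numerator: 9850 ≡ 2973 (mod 6877), so (9850|6877) = (2973|6877).
2973 ≡ 1 (mod 4), so quadratic reciprocity gives (2973|6877) = (6877|2973). Reduce: 6877 ≡ 931 (mod 2973). Now have (931|2973).
2973 ≡ 1 (mod 4), so quadratic reciprocity gives (931|2973) = (2973|931). Reduce: 2973 ≡ 180 (mod 931). Now have (180|931).
Factor out 2: 180 = 2^2·45. Since 931 ≡ 3 (mod 8), (2|931) = -1, and (2|931)^2 = +1. Now have (45|931).
45 ≡ 1 (mod 4), so quadratic reciprocity gives (45|931) = (931|45). Reduce: 931 ≡ 31 (mod 45). Now have (31|45).
45 ≡ 1 (mod 4), so quadratic reciprocity gives (31|45) = (45|31). Reduce: 45 ≡ 14 (mod 31). Now have (14|31).
Factor out 2: 14 = 2·7. Since 31 ≡ 7 (mod 8), (2|31) = +1. Now have (7|31).
Both 7 ≡ 3 and 31 ≡ 3 (mod 4), so reciprocity gives (7|31) = -(31|7). Reduce: 31 ≡ 3 (mod 7). Now have -(3|7).
Both 3 ≡ 3 and 7 ≡ 3 (mod 4), so reciprocity gives (3|7) = -(7|3). Reduce: 7 ≡ 1 (mod 3). Now have (1|3).
(1|3) = 1. Collecting the sign factors: 1.

1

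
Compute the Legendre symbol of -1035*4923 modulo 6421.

By multiplicativity, (-1035·4923/6421) = (-1035/6421)·(4923/6421).
First factor (-1035/6421):
Reduce the numerator: -1035 ≡ 5386 (mod 6421), so (-1035/6421) = (5386/6421).
Factor out 2: 5386 = 2·2693. Since 6421 ≡ 5 (mod 8), (2/6421) = -1. Now have -(2693/6421).
2693 ≡ 1 (mod 4), so quadratic reciprocity gives (2693/6421) = (6421/2693). Reduce: 6421 ≡ 1035 (mod 2693). Now have -(1035/2693).
2693 ≡ 1 (mod 4), so quadratic reciprocity gives (1035/2693) = (2693/1035). Reduce: 2693 ≡ 623 (mod 1035). Now have -(623/1035).
Both 623 ≡ 3 and 1035 ≡ 3 (mod 4), so reciprocity gives (623/1035) = -(1035/623). Reduce: 1035 ≡ 412 (mod 623). Now have (412/623).
Factor out 2: 412 = 2^2·103. Since 623 ≡ 7 (mod 8), (2/623) = +1, and (2/623)^2 = +1. Now have (103/623).
Both 103 ≡ 3 and 623 ≡ 3 (mod 4), so reciprocity gives (103/623) = -(623/103). Reduce: 623 ≡ 5 (mod 103). Now have -(5/103).
5 ≡ 1 (mod 4), so quadratic reciprocity gives (5/103) = (103/5). Reduce: 103 ≡ 3 (mod 5). Now have -(3/5).
5 ≡ 1 (mod 4), so quadratic reciprocity gives (3/5) = (5/3). Reduce: 5 ≡ 2 (mod 3). Now have -(2/3).
Factor out 2: 2 = 2. Since 3 ≡ 3 (mod 8), (2/3) = -1. Now have (1/3).
(1/3) = 1. Collecting the sign factors: 1.
Second factor (4923/6421):
6421 ≡ 1 (mod 4), so quadratic reciprocity gives (4923/6421) = (6421/4923). Reduce: 6421 ≡ 1498 (mod 4923). Now have (1498/4923).
Factor out 2: 1498 = 2·749. Since 4923 ≡ 3 (mod 8), (2/4923) = -1. Now have -(749/4923).
749 ≡ 1 (mod 4), so quadratic reciprocity gives (749/4923) = (4923/749). Reduce: 4923 ≡ 429 (mod 749). Now have -(429/749).
429 ≡ 1 (mod 4), so quadratic reciprocity gives (429/749) = (749/429). Reduce: 749 ≡ 320 (mod 429). Now have -(320/429).
Factor out 2: 320 = 2^6·5. Since 429 ≡ 5 (mod 8), (2/429) = -1, and (2/429)^6 = +1. Now have -(5/429).
5 ≡ 1 (mod 4), so quadratic reciprocity gives (5/429) = (429/5). Reduce: 429 ≡ 4 (mod 5). Now have -(4/5).
Factor out 2: 4 = 2^2. Since 5 ≡ 5 (mod 8), (2/5) = -1, and (2/5)^2 = +1. Now have -(1/5).
(1/5) = 1. Collecting the sign factors: -1.
Product: (1)·(-1) = -1.

-1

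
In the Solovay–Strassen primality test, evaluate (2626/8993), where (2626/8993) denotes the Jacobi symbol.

1

(2626/8993)
  = (1313/8993)    [8993 ≡ 1 mod 8 ⇒ (2/8993) = +1]
  = (8993/1313)    [QR: 1313 ≡ 1 mod 4, sign kept]
  = (1115/1313)    [8993 ≡ 1115 mod 1313]
  = (1313/1115)    [QR: 1313 ≡ 1 mod 4, sign kept]
  = (198/1115)    [1313 ≡ 198 mod 1115]
  = -(99/1115)    [1115 ≡ 3 mod 8 ⇒ (2/1115) = -1]
  = (1115/99)    [QR: both ≡ 3 mod 4, sign flips]
  = (26/99)    [1115 ≡ 26 mod 99]
  = -(13/99)    [99 ≡ 3 mod 8 ⇒ (2/99) = -1]
  = -(99/13)    [QR: 13 ≡ 1 mod 4, sign kept]
  = -(8/13)    [99 ≡ 8 mod 13]
  = (1/13)    [13 ≡ 5 mod 8 ⇒ (2/13)^3 = -1]
  = 1    [(1/13) = 1]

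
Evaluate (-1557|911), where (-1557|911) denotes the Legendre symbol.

1

(-1557|911)
  = (265|911)    [-1557 ≡ 265 mod 911]
  = (911|265)    [QR: 265 ≡ 1 mod 4, sign kept]
  = (116|265)    [911 ≡ 116 mod 265]
  = (29|265)    [265 ≡ 1 mod 8 ⇒ (2|265)^2 = +1]
  = (265|29)    [QR: 29 ≡ 1 mod 4, sign kept]
  = (4|29)    [265 ≡ 4 mod 29]
  = (1|29)    [29 ≡ 5 mod 8 ⇒ (2|29)^2 = +1]
  = 1    [(1|29) = 1]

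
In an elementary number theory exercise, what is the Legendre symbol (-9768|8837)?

Reduce the numerator: -9768 ≡ 7906 (mod 8837), so (-9768|8837) = (7906|8837).
Factor out 2: 7906 = 2·3953. Since 8837 ≡ 5 (mod 8), (2|8837) = -1. Now have -(3953|8837).
3953 ≡ 1 (mod 4), so quadratic reciprocity gives (3953|8837) = (8837|3953). Reduce: 8837 ≡ 931 (mod 3953). Now have -(931|3953).
3953 ≡ 1 (mod 4), so quadratic reciprocity gives (931|3953) = (3953|931). Reduce: 3953 ≡ 229 (mod 931). Now have -(229|931).
229 ≡ 1 (mod 4), so quadratic reciprocity gives (229|931) = (931|229). Reduce: 931 ≡ 15 (mod 229). Now have -(15|229).
229 ≡ 1 (mod 4), so quadratic reciprocity gives (15|229) = (229|15). Reduce: 229 ≡ 4 (mod 15). Now have -(4|15).
Factor out 2: 4 = 2^2. Since 15 ≡ 7 (mod 8), (2|15) = +1, and (2|15)^2 = +1. Now have -(1|15).
(1|15) = 1. Collecting the sign factors: -1.

-1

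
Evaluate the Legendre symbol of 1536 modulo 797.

1

(1536/797)
  = (739/797)    [1536 ≡ 739 mod 797]
  = (797/739)    [QR: 797 ≡ 1 mod 4, sign kept]
  = (58/739)    [797 ≡ 58 mod 739]
  = -(29/739)    [739 ≡ 3 mod 8 ⇒ (2/739) = -1]
  = -(739/29)    [QR: 29 ≡ 1 mod 4, sign kept]
  = -(14/29)    [739 ≡ 14 mod 29]
  = (7/29)    [29 ≡ 5 mod 8 ⇒ (2/29) = -1]
  = (29/7)    [QR: 29 ≡ 1 mod 4, sign kept]
  = (1/7)    [29 ≡ 1 mod 7]
  = 1    [(1/7) = 1]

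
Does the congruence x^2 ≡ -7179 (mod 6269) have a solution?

no

Reduce the numerator: -7179 ≡ 5359 (mod 6269), so (-7179/6269) = (5359/6269).
6269 ≡ 1 (mod 4), so quadratic reciprocity gives (5359/6269) = (6269/5359). Reduce: 6269 ≡ 910 (mod 5359). Now have (910/5359).
Factor out 2: 910 = 2·455. Since 5359 ≡ 7 (mod 8), (2/5359) = +1. Now have (455/5359).
Both 455 ≡ 3 and 5359 ≡ 3 (mod 4), so reciprocity gives (455/5359) = -(5359/455). Reduce: 5359 ≡ 354 (mod 455). Now have -(354/455).
Factor out 2: 354 = 2·177. Since 455 ≡ 7 (mod 8), (2/455) = +1. Now have -(177/455).
177 ≡ 1 (mod 4), so quadratic reciprocity gives (177/455) = (455/177). Reduce: 455 ≡ 101 (mod 177). Now have -(101/177).
101 ≡ 1 (mod 4), so quadratic reciprocity gives (101/177) = (177/101). Reduce: 177 ≡ 76 (mod 101). Now have -(76/101).
Factor out 2: 76 = 2^2·19. Since 101 ≡ 5 (mod 8), (2/101) = -1, and (2/101)^2 = +1. Now have -(19/101).
101 ≡ 1 (mod 4), so quadratic reciprocity gives (19/101) = (101/19). Reduce: 101 ≡ 6 (mod 19). Now have -(6/19).
Factor out 2: 6 = 2·3. Since 19 ≡ 3 (mod 8), (2/19) = -1. Now have (3/19).
Both 3 ≡ 3 and 19 ≡ 3 (mod 4), so reciprocity gives (3/19) = -(19/3). Reduce: 19 ≡ 1 (mod 3). Now have -(1/3).
(1/3) = 1. Collecting the sign factors: -1.
The Legendre symbol is -1, so x^2 ≡ -7179 (mod 6269) has no solution.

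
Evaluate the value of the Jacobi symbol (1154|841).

(1154|841)
  = (313|841)    [1154 ≡ 313 mod 841]
  = (841|313)    [QR: 313 ≡ 1 mod 4, sign kept]
  = (215|313)    [841 ≡ 215 mod 313]
  = (313|215)    [QR: 313 ≡ 1 mod 4, sign kept]
  = (98|215)    [313 ≡ 98 mod 215]
  = (49|215)    [215 ≡ 7 mod 8 ⇒ (2|215) = +1]
  = (215|49)    [QR: 49 ≡ 1 mod 4, sign kept]
  = (19|49)    [215 ≡ 19 mod 49]
  = (49|19)    [QR: 49 ≡ 1 mod 4, sign kept]
  = (11|19)    [49 ≡ 11 mod 19]
  = -(19|11)    [QR: both ≡ 3 mod 4, sign flips]
  = -(8|11)    [19 ≡ 8 mod 11]
  = (1|11)    [11 ≡ 3 mod 8 ⇒ (2|11)^3 = -1]
  = 1    [(1|11) = 1]

1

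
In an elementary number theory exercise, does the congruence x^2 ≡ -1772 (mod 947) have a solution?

(-1772/947)
  = (122/947)    [-1772 ≡ 122 mod 947]
  = -(61/947)    [947 ≡ 3 mod 8 ⇒ (2/947) = -1]
  = -(947/61)    [QR: 61 ≡ 1 mod 4, sign kept]
  = -(32/61)    [947 ≡ 32 mod 61]
  = (1/61)    [61 ≡ 5 mod 8 ⇒ (2/61)^5 = -1]
  = 1    [(1/61) = 1]
The Legendre symbol is 1, so x^2 ≡ -1772 (mod 947) has solution.

yes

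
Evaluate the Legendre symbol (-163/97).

1

Reduce the numerator: -163 ≡ 31 (mod 97), so (-163/97) = (31/97).
97 ≡ 1 (mod 4), so quadratic reciprocity gives (31/97) = (97/31). Reduce: 97 ≡ 4 (mod 31). Now have (4/31).
Factor out 2: 4 = 2^2. Since 31 ≡ 7 (mod 8), (2/31) = +1, and (2/31)^2 = +1. Now have (1/31).
(1/31) = 1. Collecting the sign factors: 1.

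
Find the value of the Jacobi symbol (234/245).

1

(234/245)
  = -(117/245)    [245 ≡ 5 mod 8 ⇒ (2/245) = -1]
  = -(245/117)    [QR: 117 ≡ 1 mod 4, sign kept]
  = -(11/117)    [245 ≡ 11 mod 117]
  = -(117/11)    [QR: 117 ≡ 1 mod 4, sign kept]
  = -(7/11)    [117 ≡ 7 mod 11]
  = (11/7)    [QR: both ≡ 3 mod 4, sign flips]
  = (4/7)    [11 ≡ 4 mod 7]
  = (1/7)    [7 ≡ 7 mod 8 ⇒ (2/7)^2 = +1]
  = 1    [(1/7) = 1]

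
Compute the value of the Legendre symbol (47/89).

(47/89)
  = (89/47)    [QR: 89 ≡ 1 mod 4, sign kept]
  = (42/47)    [89 ≡ 42 mod 47]
  = (21/47)    [47 ≡ 7 mod 8 ⇒ (2/47) = +1]
  = (47/21)    [QR: 21 ≡ 1 mod 4, sign kept]
  = (5/21)    [47 ≡ 5 mod 21]
  = (21/5)    [QR: 5 ≡ 1 mod 4, sign kept]
  = (1/5)    [21 ≡ 1 mod 5]
  = 1    [(1/5) = 1]

1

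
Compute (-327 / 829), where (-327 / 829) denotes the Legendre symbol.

1

Reduce the numerator: -327 ≡ 502 (mod 829), so (-327 / 829) = (502 / 829).
Factor out 2: 502 = 2·251. Since 829 ≡ 5 (mod 8), (2 / 829) = -1. Now have -(251 / 829).
829 ≡ 1 (mod 4), so quadratic reciprocity gives (251 / 829) = (829 / 251). Reduce: 829 ≡ 76 (mod 251). Now have -(76 / 251).
Factor out 2: 76 = 2^2·19. Since 251 ≡ 3 (mod 8), (2 / 251) = -1, and (2 / 251)^2 = +1. Now have -(19 / 251).
Both 19 ≡ 3 and 251 ≡ 3 (mod 4), so reciprocity gives (19 / 251) = -(251 / 19). Reduce: 251 ≡ 4 (mod 19). Now have (4 / 19).
Factor out 2: 4 = 2^2. Since 19 ≡ 3 (mod 8), (2 / 19) = -1, and (2 / 19)^2 = +1. Now have (1 / 19).
(1 / 19) = 1. Collecting the sign factors: 1.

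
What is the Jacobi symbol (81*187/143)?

0

By multiplicativity, (81·187/143) = (81/143)·(187/143).
First factor (81/143):
81 ≡ 1 (mod 4), so quadratic reciprocity gives (81/143) = (143/81). Reduce: 143 ≡ 62 (mod 81). Now have (62/81).
Factor out 2: 62 = 2·31. Since 81 ≡ 1 (mod 8), (2/81) = +1. Now have (31/81).
81 ≡ 1 (mod 4), so quadratic reciprocity gives (31/81) = (81/31). Reduce: 81 ≡ 19 (mod 31). Now have (19/31).
Both 19 ≡ 3 and 31 ≡ 3 (mod 4), so reciprocity gives (19/31) = -(31/19). Reduce: 31 ≡ 12 (mod 19). Now have -(12/19).
Factor out 2: 12 = 2^2·3. Since 19 ≡ 3 (mod 8), (2/19) = -1, and (2/19)^2 = +1. Now have -(3/19).
Both 3 ≡ 3 and 19 ≡ 3 (mod 4), so reciprocity gives (3/19) = -(19/3). Reduce: 19 ≡ 1 (mod 3). Now have (1/3).
(1/3) = 1. Collecting the sign factors: 1.
Second factor (187/143):
Reduce the numerator: 187 ≡ 44 (mod 143), so (187/143) = (44/143).
Factor out 2: 44 = 2^2·11. Since 143 ≡ 7 (mod 8), (2/143) = +1, and (2/143)^2 = +1. Now have (11/143).
Both 11 ≡ 3 and 143 ≡ 3 (mod 4), so reciprocity gives (11/143) = -(143/11). Reduce: 143 ≡ 0 (mod 11). Now have -(0/11).
The numerator is now 0 with denominator 11 > 1: the symbol is 0.
Product: (1)·(0) = 0.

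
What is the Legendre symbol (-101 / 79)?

-1

Pull out -1: (-101 / 79) = (-1 / 79)·(101 / 79). Since 79 ≡ 3 (mod 4), (-1 / 79) = -1. Now have -(101 / 79).
Reduce the numerator: 101 ≡ 22 (mod 79), so (101 / 79) = (22 / 79).
Factor out 2: 22 = 2·11. Since 79 ≡ 7 (mod 8), (2 / 79) = +1. Now have -(11 / 79).
Both 11 ≡ 3 and 79 ≡ 3 (mod 4), so reciprocity gives (11 / 79) = -(79 / 11). Reduce: 79 ≡ 2 (mod 11). Now have (2 / 11).
Factor out 2: 2 = 2. Since 11 ≡ 3 (mod 8), (2 / 11) = -1. Now have -(1 / 11).
(1 / 11) = 1. Collecting the sign factors: -1.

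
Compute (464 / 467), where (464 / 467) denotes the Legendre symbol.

-1

(464 / 467)
  = (29 / 467)    [467 ≡ 3 mod 8 ⇒ (2 / 467)^4 = +1]
  = (467 / 29)    [QR: 29 ≡ 1 mod 4, sign kept]
  = (3 / 29)    [467 ≡ 3 mod 29]
  = (29 / 3)    [QR: 29 ≡ 1 mod 4, sign kept]
  = (2 / 3)    [29 ≡ 2 mod 3]
  = -(1 / 3)    [3 ≡ 3 mod 8 ⇒ (2 / 3) = -1]
  = -1    [(1 / 3) = 1]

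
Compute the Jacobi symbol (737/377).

Reduce the numerator: 737 ≡ 360 (mod 377), so (737/377) = (360/377).
Factor out 2: 360 = 2^3·45. Since 377 ≡ 1 (mod 8), (2/377) = +1, and (2/377)^3 = +1. Now have (45/377).
45 ≡ 1 (mod 4), so quadratic reciprocity gives (45/377) = (377/45). Reduce: 377 ≡ 17 (mod 45). Now have (17/45).
17 ≡ 1 (mod 4), so quadratic reciprocity gives (17/45) = (45/17). Reduce: 45 ≡ 11 (mod 17). Now have (11/17).
17 ≡ 1 (mod 4), so quadratic reciprocity gives (11/17) = (17/11). Reduce: 17 ≡ 6 (mod 11). Now have (6/11).
Factor out 2: 6 = 2·3. Since 11 ≡ 3 (mod 8), (2/11) = -1. Now have -(3/11).
Both 3 ≡ 3 and 11 ≡ 3 (mod 4), so reciprocity gives (3/11) = -(11/3). Reduce: 11 ≡ 2 (mod 3). Now have (2/3).
Factor out 2: 2 = 2. Since 3 ≡ 3 (mod 8), (2/3) = -1. Now have -(1/3).
(1/3) = 1. Collecting the sign factors: -1.

-1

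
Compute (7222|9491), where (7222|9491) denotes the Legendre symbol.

-1

Factor out 2: 7222 = 2·3611. Since 9491 ≡ 3 (mod 8), (2|9491) = -1. Now have -(3611|9491).
Both 3611 ≡ 3 and 9491 ≡ 3 (mod 4), so reciprocity gives (3611|9491) = -(9491|3611). Reduce: 9491 ≡ 2269 (mod 3611). Now have (2269|3611).
2269 ≡ 1 (mod 4), so quadratic reciprocity gives (2269|3611) = (3611|2269). Reduce: 3611 ≡ 1342 (mod 2269). Now have (1342|2269).
Factor out 2: 1342 = 2·671. Since 2269 ≡ 5 (mod 8), (2|2269) = -1. Now have -(671|2269).
2269 ≡ 1 (mod 4), so quadratic reciprocity gives (671|2269) = (2269|671). Reduce: 2269 ≡ 256 (mod 671). Now have -(256|671).
Factor out 2: 256 = 2^8. Since 671 ≡ 7 (mod 8), (2|671) = +1, and (2|671)^8 = +1. Now have -(1|671).
(1|671) = 1. Collecting the sign factors: -1.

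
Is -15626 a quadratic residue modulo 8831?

no

Pull out -1: (-15626|8831) = (-1|8831)·(15626|8831). Since 8831 ≡ 3 (mod 4), (-1|8831) = -1. Now have -(15626|8831).
Reduce the numerator: 15626 ≡ 6795 (mod 8831), so (15626|8831) = (6795|8831).
Both 6795 ≡ 3 and 8831 ≡ 3 (mod 4), so reciprocity gives (6795|8831) = -(8831|6795). Reduce: 8831 ≡ 2036 (mod 6795). Now have (2036|6795).
Factor out 2: 2036 = 2^2·509. Since 6795 ≡ 3 (mod 8), (2|6795) = -1, and (2|6795)^2 = +1. Now have (509|6795).
509 ≡ 1 (mod 4), so quadratic reciprocity gives (509|6795) = (6795|509). Reduce: 6795 ≡ 178 (mod 509). Now have (178|509).
Factor out 2: 178 = 2·89. Since 509 ≡ 5 (mod 8), (2|509) = -1. Now have -(89|509).
89 ≡ 1 (mod 4), so quadratic reciprocity gives (89|509) = (509|89). Reduce: 509 ≡ 64 (mod 89). Now have -(64|89).
Factor out 2: 64 = 2^6. Since 89 ≡ 1 (mod 8), (2|89) = +1, and (2|89)^6 = +1. Now have -(1|89).
(1|89) = 1. Collecting the sign factors: -1.
The Legendre symbol is -1, so x^2 ≡ -15626 (mod 8831) has no solution.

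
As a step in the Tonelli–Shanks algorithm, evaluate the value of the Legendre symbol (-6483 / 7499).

-1

(-6483 / 7499)
  = (1016 / 7499)    [-6483 ≡ 1016 mod 7499]
  = -(127 / 7499)    [7499 ≡ 3 mod 8 ⇒ (2 / 7499)^3 = -1]
  = (7499 / 127)    [QR: both ≡ 3 mod 4, sign flips]
  = (6 / 127)    [7499 ≡ 6 mod 127]
  = (3 / 127)    [127 ≡ 7 mod 8 ⇒ (2 / 127) = +1]
  = -(127 / 3)    [QR: both ≡ 3 mod 4, sign flips]
  = -(1 / 3)    [127 ≡ 1 mod 3]
  = -1    [(1 / 3) = 1]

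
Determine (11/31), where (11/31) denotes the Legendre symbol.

-1

(11/31)
  = -(31/11)    [QR: both ≡ 3 mod 4, sign flips]
  = -(9/11)    [31 ≡ 9 mod 11]
  = -(11/9)    [QR: 9 ≡ 1 mod 4, sign kept]
  = -(2/9)    [11 ≡ 2 mod 9]
  = -(1/9)    [9 ≡ 1 mod 8 ⇒ (2/9) = +1]
  = -1    [(1/9) = 1]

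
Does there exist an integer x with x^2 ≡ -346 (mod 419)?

(-346/419)
  = (73/419)    [-346 ≡ 73 mod 419]
  = (419/73)    [QR: 73 ≡ 1 mod 4, sign kept]
  = (54/73)    [419 ≡ 54 mod 73]
  = (27/73)    [73 ≡ 1 mod 8 ⇒ (2/73) = +1]
  = (73/27)    [QR: 73 ≡ 1 mod 4, sign kept]
  = (19/27)    [73 ≡ 19 mod 27]
  = -(27/19)    [QR: both ≡ 3 mod 4, sign flips]
  = -(8/19)    [27 ≡ 8 mod 19]
  = (1/19)    [19 ≡ 3 mod 8 ⇒ (2/19)^3 = -1]
  = 1    [(1/19) = 1]
The Legendre symbol is 1, so x^2 ≡ -346 (mod 419) has solution.

yes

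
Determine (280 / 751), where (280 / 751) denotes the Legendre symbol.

-1

(280 / 751)
  = (35 / 751)    [751 ≡ 7 mod 8 ⇒ (2 / 751)^3 = +1]
  = -(751 / 35)    [QR: both ≡ 3 mod 4, sign flips]
  = -(16 / 35)    [751 ≡ 16 mod 35]
  = -(1 / 35)    [35 ≡ 3 mod 8 ⇒ (2 / 35)^4 = +1]
  = -1    [(1 / 35) = 1]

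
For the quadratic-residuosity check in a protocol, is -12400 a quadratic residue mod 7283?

no

Reduce the numerator: -12400 ≡ 2166 (mod 7283), so (-12400/7283) = (2166/7283).
Factor out 2: 2166 = 2·1083. Since 7283 ≡ 3 (mod 8), (2/7283) = -1. Now have -(1083/7283).
Both 1083 ≡ 3 and 7283 ≡ 3 (mod 4), so reciprocity gives (1083/7283) = -(7283/1083). Reduce: 7283 ≡ 785 (mod 1083). Now have (785/1083).
785 ≡ 1 (mod 4), so quadratic reciprocity gives (785/1083) = (1083/785). Reduce: 1083 ≡ 298 (mod 785). Now have (298/785).
Factor out 2: 298 = 2·149. Since 785 ≡ 1 (mod 8), (2/785) = +1. Now have (149/785).
149 ≡ 1 (mod 4), so quadratic reciprocity gives (149/785) = (785/149). Reduce: 785 ≡ 40 (mod 149). Now have (40/149).
Factor out 2: 40 = 2^3·5. Since 149 ≡ 5 (mod 8), (2/149) = -1, and (2/149)^3 = -1. Now have -(5/149).
5 ≡ 1 (mod 4), so quadratic reciprocity gives (5/149) = (149/5). Reduce: 149 ≡ 4 (mod 5). Now have -(4/5).
Factor out 2: 4 = 2^2. Since 5 ≡ 5 (mod 8), (2/5) = -1, and (2/5)^2 = +1. Now have -(1/5).
(1/5) = 1. Collecting the sign factors: -1.
The Legendre symbol is -1, so x^2 ≡ -12400 (mod 7283) has no solution.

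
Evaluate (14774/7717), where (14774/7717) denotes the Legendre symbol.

(14774/7717)
  = (7057/7717)    [14774 ≡ 7057 mod 7717]
  = (7717/7057)    [QR: 7057 ≡ 1 mod 4, sign kept]
  = (660/7057)    [7717 ≡ 660 mod 7057]
  = (165/7057)    [7057 ≡ 1 mod 8 ⇒ (2/7057)^2 = +1]
  = (7057/165)    [QR: 165 ≡ 1 mod 4, sign kept]
  = (127/165)    [7057 ≡ 127 mod 165]
  = (165/127)    [QR: 165 ≡ 1 mod 4, sign kept]
  = (38/127)    [165 ≡ 38 mod 127]
  = (19/127)    [127 ≡ 7 mod 8 ⇒ (2/127) = +1]
  = -(127/19)    [QR: both ≡ 3 mod 4, sign flips]
  = -(13/19)    [127 ≡ 13 mod 19]
  = -(19/13)    [QR: 13 ≡ 1 mod 4, sign kept]
  = -(6/13)    [19 ≡ 6 mod 13]
  = (3/13)    [13 ≡ 5 mod 8 ⇒ (2/13) = -1]
  = (13/3)    [QR: 13 ≡ 1 mod 4, sign kept]
  = (1/3)    [13 ≡ 1 mod 3]
  = 1    [(1/3) = 1]

1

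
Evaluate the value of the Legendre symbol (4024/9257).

(4024/9257)
  = (503/9257)    [9257 ≡ 1 mod 8 ⇒ (2/9257)^3 = +1]
  = (9257/503)    [QR: 9257 ≡ 1 mod 4, sign kept]
  = (203/503)    [9257 ≡ 203 mod 503]
  = -(503/203)    [QR: both ≡ 3 mod 4, sign flips]
  = -(97/203)    [503 ≡ 97 mod 203]
  = -(203/97)    [QR: 97 ≡ 1 mod 4, sign kept]
  = -(9/97)    [203 ≡ 9 mod 97]
  = -(97/9)    [QR: 9 ≡ 1 mod 4, sign kept]
  = -(7/9)    [97 ≡ 7 mod 9]
  = -(9/7)    [QR: 9 ≡ 1 mod 4, sign kept]
  = -(2/7)    [9 ≡ 2 mod 7]
  = -(1/7)    [7 ≡ 7 mod 8 ⇒ (2/7) = +1]
  = -1    [(1/7) = 1]

-1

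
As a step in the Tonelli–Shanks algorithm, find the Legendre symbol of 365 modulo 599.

(365/599)
  = (599/365)    [QR: 365 ≡ 1 mod 4, sign kept]
  = (234/365)    [599 ≡ 234 mod 365]
  = -(117/365)    [365 ≡ 5 mod 8 ⇒ (2/365) = -1]
  = -(365/117)    [QR: 117 ≡ 1 mod 4, sign kept]
  = -(14/117)    [365 ≡ 14 mod 117]
  = (7/117)    [117 ≡ 5 mod 8 ⇒ (2/117) = -1]
  = (117/7)    [QR: 117 ≡ 1 mod 4, sign kept]
  = (5/7)    [117 ≡ 5 mod 7]
  = (7/5)    [QR: 5 ≡ 1 mod 4, sign kept]
  = (2/5)    [7 ≡ 2 mod 5]
  = -(1/5)    [5 ≡ 5 mod 8 ⇒ (2/5) = -1]
  = -1    [(1/5) = 1]

-1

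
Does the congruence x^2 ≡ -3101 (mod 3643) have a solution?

Reduce the numerator: -3101 ≡ 542 (mod 3643), so (-3101/3643) = (542/3643).
Factor out 2: 542 = 2·271. Since 3643 ≡ 3 (mod 8), (2/3643) = -1. Now have -(271/3643).
Both 271 ≡ 3 and 3643 ≡ 3 (mod 4), so reciprocity gives (271/3643) = -(3643/271). Reduce: 3643 ≡ 120 (mod 271). Now have (120/271).
Factor out 2: 120 = 2^3·15. Since 271 ≡ 7 (mod 8), (2/271) = +1, and (2/271)^3 = +1. Now have (15/271).
Both 15 ≡ 3 and 271 ≡ 3 (mod 4), so reciprocity gives (15/271) = -(271/15). Reduce: 271 ≡ 1 (mod 15). Now have -(1/15).
(1/15) = 1. Collecting the sign factors: -1.
(-3101/3643) = -1, and 3643 is prime, so -3101 is not a quadratic residue mod 3643.

no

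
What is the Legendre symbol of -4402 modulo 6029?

(-4402/6029)
  = (1627/6029)    [-4402 ≡ 1627 mod 6029]
  = (6029/1627)    [QR: 6029 ≡ 1 mod 4, sign kept]
  = (1148/1627)    [6029 ≡ 1148 mod 1627]
  = (287/1627)    [1627 ≡ 3 mod 8 ⇒ (2/1627)^2 = +1]
  = -(1627/287)    [QR: both ≡ 3 mod 4, sign flips]
  = -(192/287)    [1627 ≡ 192 mod 287]
  = -(3/287)    [287 ≡ 7 mod 8 ⇒ (2/287)^6 = +1]
  = (287/3)    [QR: both ≡ 3 mod 4, sign flips]
  = (2/3)    [287 ≡ 2 mod 3]
  = -(1/3)    [3 ≡ 3 mod 8 ⇒ (2/3) = -1]
  = -1    [(1/3) = 1]

-1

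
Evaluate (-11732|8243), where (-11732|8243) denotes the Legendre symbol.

1

Pull out -1: (-11732|8243) = (-1|8243)·(11732|8243). Since 8243 ≡ 3 (mod 4), (-1|8243) = -1. Now have -(11732|8243).
Reduce the numerator: 11732 ≡ 3489 (mod 8243), so (11732|8243) = (3489|8243).
3489 ≡ 1 (mod 4), so quadratic reciprocity gives (3489|8243) = (8243|3489). Reduce: 8243 ≡ 1265 (mod 3489). Now have -(1265|3489).
1265 ≡ 1 (mod 4), so quadratic reciprocity gives (1265|3489) = (3489|1265). Reduce: 3489 ≡ 959 (mod 1265). Now have -(959|1265).
1265 ≡ 1 (mod 4), so quadratic reciprocity gives (959|1265) = (1265|959). Reduce: 1265 ≡ 306 (mod 959). Now have -(306|959).
Factor out 2: 306 = 2·153. Since 959 ≡ 7 (mod 8), (2|959) = +1. Now have -(153|959).
153 ≡ 1 (mod 4), so quadratic reciprocity gives (153|959) = (959|153). Reduce: 959 ≡ 41 (mod 153). Now have -(41|153).
41 ≡ 1 (mod 4), so quadratic reciprocity gives (41|153) = (153|41). Reduce: 153 ≡ 30 (mod 41). Now have -(30|41).
Factor out 2: 30 = 2·15. Since 41 ≡ 1 (mod 8), (2|41) = +1. Now have -(15|41).
41 ≡ 1 (mod 4), so quadratic reciprocity gives (15|41) = (41|15). Reduce: 41 ≡ 11 (mod 15). Now have -(11|15).
Both 11 ≡ 3 and 15 ≡ 3 (mod 4), so reciprocity gives (11|15) = -(15|11). Reduce: 15 ≡ 4 (mod 11). Now have (4|11).
Factor out 2: 4 = 2^2. Since 11 ≡ 3 (mod 8), (2|11) = -1, and (2|11)^2 = +1. Now have (1|11).
(1|11) = 1. Collecting the sign factors: 1.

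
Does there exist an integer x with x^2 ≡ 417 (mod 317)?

yes

(417/317)
  = (100/317)    [417 ≡ 100 mod 317]
  = (25/317)    [317 ≡ 5 mod 8 ⇒ (2/317)^2 = +1]
  = (317/25)    [QR: 25 ≡ 1 mod 4, sign kept]
  = (17/25)    [317 ≡ 17 mod 25]
  = (25/17)    [QR: 17 ≡ 1 mod 4, sign kept]
  = (8/17)    [25 ≡ 8 mod 17]
  = (1/17)    [17 ≡ 1 mod 8 ⇒ (2/17)^3 = +1]
  = 1    [(1/17) = 1]
(417/317) = 1, and 317 is prime, so 417 is a quadratic residue mod 317.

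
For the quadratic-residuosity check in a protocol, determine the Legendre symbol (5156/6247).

-1

(5156/6247)
  = (1289/6247)    [6247 ≡ 7 mod 8 ⇒ (2/6247)^2 = +1]
  = (6247/1289)    [QR: 1289 ≡ 1 mod 4, sign kept]
  = (1091/1289)    [6247 ≡ 1091 mod 1289]
  = (1289/1091)    [QR: 1289 ≡ 1 mod 4, sign kept]
  = (198/1091)    [1289 ≡ 198 mod 1091]
  = -(99/1091)    [1091 ≡ 3 mod 8 ⇒ (2/1091) = -1]
  = (1091/99)    [QR: both ≡ 3 mod 4, sign flips]
  = (2/99)    [1091 ≡ 2 mod 99]
  = -(1/99)    [99 ≡ 3 mod 8 ⇒ (2/99) = -1]
  = -1    [(1/99) = 1]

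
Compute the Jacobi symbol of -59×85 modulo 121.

1

By multiplicativity, (-59·85/121) = (-59/121)·(85/121).
First factor (-59/121):
Reduce the numerator: -59 ≡ 62 (mod 121), so (-59/121) = (62/121).
Factor out 2: 62 = 2·31. Since 121 ≡ 1 (mod 8), (2/121) = +1. Now have (31/121).
121 ≡ 1 (mod 4), so quadratic reciprocity gives (31/121) = (121/31). Reduce: 121 ≡ 28 (mod 31). Now have (28/31).
Factor out 2: 28 = 2^2·7. Since 31 ≡ 7 (mod 8), (2/31) = +1, and (2/31)^2 = +1. Now have (7/31).
Both 7 ≡ 3 and 31 ≡ 3 (mod 4), so reciprocity gives (7/31) = -(31/7). Reduce: 31 ≡ 3 (mod 7). Now have -(3/7).
Both 3 ≡ 3 and 7 ≡ 3 (mod 4), so reciprocity gives (3/7) = -(7/3). Reduce: 7 ≡ 1 (mod 3). Now have (1/3).
(1/3) = 1. Collecting the sign factors: 1.
Second factor (85/121):
85 ≡ 1 (mod 4), so quadratic reciprocity gives (85/121) = (121/85). Reduce: 121 ≡ 36 (mod 85). Now have (36/85).
Factor out 2: 36 = 2^2·9. Since 85 ≡ 5 (mod 8), (2/85) = -1, and (2/85)^2 = +1. Now have (9/85).
9 ≡ 1 (mod 4), so quadratic reciprocity gives (9/85) = (85/9). Reduce: 85 ≡ 4 (mod 9). Now have (4/9).
Factor out 2: 4 = 2^2. Since 9 ≡ 1 (mod 8), (2/9) = +1, and (2/9)^2 = +1. Now have (1/9).
(1/9) = 1. Collecting the sign factors: 1.
Product: (1)·(1) = 1.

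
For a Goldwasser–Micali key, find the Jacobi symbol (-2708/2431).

-1

(-2708/2431)
  = -(2708/2431)    [2431 ≡ 3 mod 4 ⇒ (-1/2431) = -1]
  = -(277/2431)    [2708 ≡ 277 mod 2431]
  = -(2431/277)    [QR: 277 ≡ 1 mod 4, sign kept]
  = -(215/277)    [2431 ≡ 215 mod 277]
  = -(277/215)    [QR: 277 ≡ 1 mod 4, sign kept]
  = -(62/215)    [277 ≡ 62 mod 215]
  = -(31/215)    [215 ≡ 7 mod 8 ⇒ (2/215) = +1]
  = (215/31)    [QR: both ≡ 3 mod 4, sign flips]
  = (29/31)    [215 ≡ 29 mod 31]
  = (31/29)    [QR: 29 ≡ 1 mod 4, sign kept]
  = (2/29)    [31 ≡ 2 mod 29]
  = -(1/29)    [29 ≡ 5 mod 8 ⇒ (2/29) = -1]
  = -1    [(1/29) = 1]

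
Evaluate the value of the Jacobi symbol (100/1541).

(100/1541)
  = (25/1541)    [1541 ≡ 5 mod 8 ⇒ (2/1541)^2 = +1]
  = (1541/25)    [QR: 25 ≡ 1 mod 4, sign kept]
  = (16/25)    [1541 ≡ 16 mod 25]
  = (1/25)    [25 ≡ 1 mod 8 ⇒ (2/25)^4 = +1]
  = 1    [(1/25) = 1]

1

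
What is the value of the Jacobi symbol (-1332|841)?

Pull out -1: (-1332|841) = (-1|841)·(1332|841). Since 841 ≡ 1 (mod 4), (-1|841) = +1. Now have (1332|841).
Reduce the numerator: 1332 ≡ 491 (mod 841), so (1332|841) = (491|841).
841 ≡ 1 (mod 4), so quadratic reciprocity gives (491|841) = (841|491). Reduce: 841 ≡ 350 (mod 491). Now have (350|491).
Factor out 2: 350 = 2·175. Since 491 ≡ 3 (mod 8), (2|491) = -1. Now have -(175|491).
Both 175 ≡ 3 and 491 ≡ 3 (mod 4), so reciprocity gives (175|491) = -(491|175). Reduce: 491 ≡ 141 (mod 175). Now have (141|175).
141 ≡ 1 (mod 4), so quadratic reciprocity gives (141|175) = (175|141). Reduce: 175 ≡ 34 (mod 141). Now have (34|141).
Factor out 2: 34 = 2·17. Since 141 ≡ 5 (mod 8), (2|141) = -1. Now have -(17|141).
17 ≡ 1 (mod 4), so quadratic reciprocity gives (17|141) = (141|17). Reduce: 141 ≡ 5 (mod 17). Now have -(5|17).
5 ≡ 1 (mod 4), so quadratic reciprocity gives (5|17) = (17|5). Reduce: 17 ≡ 2 (mod 5). Now have -(2|5).
Factor out 2: 2 = 2. Since 5 ≡ 5 (mod 8), (2|5) = -1. Now have (1|5).
(1|5) = 1. Collecting the sign factors: 1.

1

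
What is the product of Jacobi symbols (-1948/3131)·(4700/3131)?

By multiplicativity, (-1948·4700/3131) = (-1948/3131)·(4700/3131).
First factor (-1948/3131):
(-1948/3131)
  = (1183/3131)    [-1948 ≡ 1183 mod 3131]
  = -(3131/1183)    [QR: both ≡ 3 mod 4, sign flips]
  = -(765/1183)    [3131 ≡ 765 mod 1183]
  = -(1183/765)    [QR: 765 ≡ 1 mod 4, sign kept]
  = -(418/765)    [1183 ≡ 418 mod 765]
  = (209/765)    [765 ≡ 5 mod 8 ⇒ (2/765) = -1]
  = (765/209)    [QR: 209 ≡ 1 mod 4, sign kept]
  = (138/209)    [765 ≡ 138 mod 209]
  = (69/209)    [209 ≡ 1 mod 8 ⇒ (2/209) = +1]
  = (209/69)    [QR: 69 ≡ 1 mod 4, sign kept]
  = (2/69)    [209 ≡ 2 mod 69]
  = -(1/69)    [69 ≡ 5 mod 8 ⇒ (2/69) = -1]
  = -1    [(1/69) = 1]
Second factor (4700/3131):
(4700/3131)
  = (1569/3131)    [4700 ≡ 1569 mod 3131]
  = (3131/1569)    [QR: 1569 ≡ 1 mod 4, sign kept]
  = (1562/1569)    [3131 ≡ 1562 mod 1569]
  = (781/1569)    [1569 ≡ 1 mod 8 ⇒ (2/1569) = +1]
  = (1569/781)    [QR: 781 ≡ 1 mod 4, sign kept]
  = (7/781)    [1569 ≡ 7 mod 781]
  = (781/7)    [QR: 781 ≡ 1 mod 4, sign kept]
  = (4/7)    [781 ≡ 4 mod 7]
  = (1/7)    [7 ≡ 7 mod 8 ⇒ (2/7)^2 = +1]
  = 1    [(1/7) = 1]
Product: (-1)·(1) = -1.

-1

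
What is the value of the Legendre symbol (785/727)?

-1

(785/727)
  = (58/727)    [785 ≡ 58 mod 727]
  = (29/727)    [727 ≡ 7 mod 8 ⇒ (2/727) = +1]
  = (727/29)    [QR: 29 ≡ 1 mod 4, sign kept]
  = (2/29)    [727 ≡ 2 mod 29]
  = -(1/29)    [29 ≡ 5 mod 8 ⇒ (2/29) = -1]
  = -1    [(1/29) = 1]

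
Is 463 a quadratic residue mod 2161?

2161 ≡ 1 (mod 4), so quadratic reciprocity gives (463|2161) = (2161|463). Reduce: 2161 ≡ 309 (mod 463). Now have (309|463).
309 ≡ 1 (mod 4), so quadratic reciprocity gives (309|463) = (463|309). Reduce: 463 ≡ 154 (mod 309). Now have (154|309).
Factor out 2: 154 = 2·77. Since 309 ≡ 5 (mod 8), (2|309) = -1. Now have -(77|309).
77 ≡ 1 (mod 4), so quadratic reciprocity gives (77|309) = (309|77). Reduce: 309 ≡ 1 (mod 77). Now have -(1|77).
(1|77) = 1. Collecting the sign factors: -1.
(463|2161) = -1, and 2161 is prime, so 463 is not a quadratic residue mod 2161.

no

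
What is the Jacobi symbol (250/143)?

-1

Reduce the numerator: 250 ≡ 107 (mod 143), so (250/143) = (107/143).
Both 107 ≡ 3 and 143 ≡ 3 (mod 4), so reciprocity gives (107/143) = -(143/107). Reduce: 143 ≡ 36 (mod 107). Now have -(36/107).
Factor out 2: 36 = 2^2·9. Since 107 ≡ 3 (mod 8), (2/107) = -1, and (2/107)^2 = +1. Now have -(9/107).
9 ≡ 1 (mod 4), so quadratic reciprocity gives (9/107) = (107/9). Reduce: 107 ≡ 8 (mod 9). Now have -(8/9).
Factor out 2: 8 = 2^3. Since 9 ≡ 1 (mod 8), (2/9) = +1, and (2/9)^3 = +1. Now have -(1/9).
(1/9) = 1. Collecting the sign factors: -1.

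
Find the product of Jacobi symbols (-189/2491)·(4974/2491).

1

By multiplicativity, (-189·4974/2491) = (-189/2491)·(4974/2491).
First factor (-189/2491):
(-189/2491)
  = -(189/2491)    [2491 ≡ 3 mod 4 ⇒ (-1/2491) = -1]
  = -(2491/189)    [QR: 189 ≡ 1 mod 4, sign kept]
  = -(34/189)    [2491 ≡ 34 mod 189]
  = (17/189)    [189 ≡ 5 mod 8 ⇒ (2/189) = -1]
  = (189/17)    [QR: 17 ≡ 1 mod 4, sign kept]
  = (2/17)    [189 ≡ 2 mod 17]
  = (1/17)    [17 ≡ 1 mod 8 ⇒ (2/17) = +1]
  = 1    [(1/17) = 1]
Second factor (4974/2491):
(4974/2491)
  = (2483/2491)    [4974 ≡ 2483 mod 2491]
  = -(2491/2483)    [QR: both ≡ 3 mod 4, sign flips]
  = -(8/2483)    [2491 ≡ 8 mod 2483]
  = (1/2483)    [2483 ≡ 3 mod 8 ⇒ (2/2483)^3 = -1]
  = 1    [(1/2483) = 1]
Product: (1)·(1) = 1.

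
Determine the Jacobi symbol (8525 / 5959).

Reduce the numerator: 8525 ≡ 2566 (mod 5959), so (8525 / 5959) = (2566 / 5959).
Factor out 2: 2566 = 2·1283. Since 5959 ≡ 7 (mod 8), (2 / 5959) = +1. Now have (1283 / 5959).
Both 1283 ≡ 3 and 5959 ≡ 3 (mod 4), so reciprocity gives (1283 / 5959) = -(5959 / 1283). Reduce: 5959 ≡ 827 (mod 1283). Now have -(827 / 1283).
Both 827 ≡ 3 and 1283 ≡ 3 (mod 4), so reciprocity gives (827 / 1283) = -(1283 / 827). Reduce: 1283 ≡ 456 (mod 827). Now have (456 / 827).
Factor out 2: 456 = 2^3·57. Since 827 ≡ 3 (mod 8), (2 / 827) = -1, and (2 / 827)^3 = -1. Now have -(57 / 827).
57 ≡ 1 (mod 4), so quadratic reciprocity gives (57 / 827) = (827 / 57). Reduce: 827 ≡ 29 (mod 57). Now have -(29 / 57).
29 ≡ 1 (mod 4), so quadratic reciprocity gives (29 / 57) = (57 / 29). Reduce: 57 ≡ 28 (mod 29). Now have -(28 / 29).
Factor out 2: 28 = 2^2·7. Since 29 ≡ 5 (mod 8), (2 / 29) = -1, and (2 / 29)^2 = +1. Now have -(7 / 29).
29 ≡ 1 (mod 4), so quadratic reciprocity gives (7 / 29) = (29 / 7). Reduce: 29 ≡ 1 (mod 7). Now have -(1 / 7).
(1 / 7) = 1. Collecting the sign factors: -1.

-1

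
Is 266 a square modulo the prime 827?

(266|827)
  = -(133|827)    [827 ≡ 3 mod 8 ⇒ (2|827) = -1]
  = -(827|133)    [QR: 133 ≡ 1 mod 4, sign kept]
  = -(29|133)    [827 ≡ 29 mod 133]
  = -(133|29)    [QR: 29 ≡ 1 mod 4, sign kept]
  = -(17|29)    [133 ≡ 17 mod 29]
  = -(29|17)    [QR: 17 ≡ 1 mod 4, sign kept]
  = -(12|17)    [29 ≡ 12 mod 17]
  = -(3|17)    [17 ≡ 1 mod 8 ⇒ (2|17)^2 = +1]
  = -(17|3)    [QR: 17 ≡ 1 mod 4, sign kept]
  = -(2|3)    [17 ≡ 2 mod 3]
  = (1|3)    [3 ≡ 3 mod 8 ⇒ (2|3) = -1]
  = 1    [(1|3) = 1]
The Legendre symbol is 1, so x^2 ≡ 266 (mod 827) has solution.

yes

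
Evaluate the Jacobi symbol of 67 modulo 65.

1

Reduce the numerator: 67 ≡ 2 (mod 65), so (67|65) = (2|65).
Factor out 2: 2 = 2. Since 65 ≡ 1 (mod 8), (2|65) = +1. Now have (1|65).
(1|65) = 1. Collecting the sign factors: 1.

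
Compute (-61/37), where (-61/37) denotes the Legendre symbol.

(-61/37)
  = (13/37)    [-61 ≡ 13 mod 37]
  = (37/13)    [QR: 13 ≡ 1 mod 4, sign kept]
  = (11/13)    [37 ≡ 11 mod 13]
  = (13/11)    [QR: 13 ≡ 1 mod 4, sign kept]
  = (2/11)    [13 ≡ 2 mod 11]
  = -(1/11)    [11 ≡ 3 mod 8 ⇒ (2/11) = -1]
  = -1    [(1/11) = 1]

-1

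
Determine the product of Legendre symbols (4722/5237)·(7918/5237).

1

By multiplicativity, (4722·7918/5237) = (4722/5237)·(7918/5237).
First factor (4722/5237):
(4722/5237)
  = -(2361/5237)    [5237 ≡ 5 mod 8 ⇒ (2/5237) = -1]
  = -(5237/2361)    [QR: 2361 ≡ 1 mod 4, sign kept]
  = -(515/2361)    [5237 ≡ 515 mod 2361]
  = -(2361/515)    [QR: 2361 ≡ 1 mod 4, sign kept]
  = -(301/515)    [2361 ≡ 301 mod 515]
  = -(515/301)    [QR: 301 ≡ 1 mod 4, sign kept]
  = -(214/301)    [515 ≡ 214 mod 301]
  = (107/301)    [301 ≡ 5 mod 8 ⇒ (2/301) = -1]
  = (301/107)    [QR: 301 ≡ 1 mod 4, sign kept]
  = (87/107)    [301 ≡ 87 mod 107]
  = -(107/87)    [QR: both ≡ 3 mod 4, sign flips]
  = -(20/87)    [107 ≡ 20 mod 87]
  = -(5/87)    [87 ≡ 7 mod 8 ⇒ (2/87)^2 = +1]
  = -(87/5)    [QR: 5 ≡ 1 mod 4, sign kept]
  = -(2/5)    [87 ≡ 2 mod 5]
  = (1/5)    [5 ≡ 5 mod 8 ⇒ (2/5) = -1]
  = 1    [(1/5) = 1]
Second factor (7918/5237):
(7918/5237)
  = (2681/5237)    [7918 ≡ 2681 mod 5237]
  = (5237/2681)    [QR: 2681 ≡ 1 mod 4, sign kept]
  = (2556/2681)    [5237 ≡ 2556 mod 2681]
  = (639/2681)    [2681 ≡ 1 mod 8 ⇒ (2/2681)^2 = +1]
  = (2681/639)    [QR: 2681 ≡ 1 mod 4, sign kept]
  = (125/639)    [2681 ≡ 125 mod 639]
  = (639/125)    [QR: 125 ≡ 1 mod 4, sign kept]
  = (14/125)    [639 ≡ 14 mod 125]
  = -(7/125)    [125 ≡ 5 mod 8 ⇒ (2/125) = -1]
  = -(125/7)    [QR: 125 ≡ 1 mod 4, sign kept]
  = -(6/7)    [125 ≡ 6 mod 7]
  = -(3/7)    [7 ≡ 7 mod 8 ⇒ (2/7) = +1]
  = (7/3)    [QR: both ≡ 3 mod 4, sign flips]
  = (1/3)    [7 ≡ 1 mod 3]
  = 1    [(1/3) = 1]
Product: (1)·(1) = 1.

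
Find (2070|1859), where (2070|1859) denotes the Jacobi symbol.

(2070|1859)
  = (211|1859)    [2070 ≡ 211 mod 1859]
  = -(1859|211)    [QR: both ≡ 3 mod 4, sign flips]
  = -(171|211)    [1859 ≡ 171 mod 211]
  = (211|171)    [QR: both ≡ 3 mod 4, sign flips]
  = (40|171)    [211 ≡ 40 mod 171]
  = -(5|171)    [171 ≡ 3 mod 8 ⇒ (2|171)^3 = -1]
  = -(171|5)    [QR: 5 ≡ 1 mod 4, sign kept]
  = -(1|5)    [171 ≡ 1 mod 5]
  = -1    [(1|5) = 1]

-1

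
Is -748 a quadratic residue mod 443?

yes

(-748/443)
  = (138/443)    [-748 ≡ 138 mod 443]
  = -(69/443)    [443 ≡ 3 mod 8 ⇒ (2/443) = -1]
  = -(443/69)    [QR: 69 ≡ 1 mod 4, sign kept]
  = -(29/69)    [443 ≡ 29 mod 69]
  = -(69/29)    [QR: 29 ≡ 1 mod 4, sign kept]
  = -(11/29)    [69 ≡ 11 mod 29]
  = -(29/11)    [QR: 29 ≡ 1 mod 4, sign kept]
  = -(7/11)    [29 ≡ 7 mod 11]
  = (11/7)    [QR: both ≡ 3 mod 4, sign flips]
  = (4/7)    [11 ≡ 4 mod 7]
  = (1/7)    [7 ≡ 7 mod 8 ⇒ (2/7)^2 = +1]
  = 1    [(1/7) = 1]
The Legendre symbol is 1, so x^2 ≡ -748 (mod 443) has solution.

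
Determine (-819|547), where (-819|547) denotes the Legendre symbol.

1

(-819|547)
  = (275|547)    [-819 ≡ 275 mod 547]
  = -(547|275)    [QR: both ≡ 3 mod 4, sign flips]
  = -(272|275)    [547 ≡ 272 mod 275]
  = -(17|275)    [275 ≡ 3 mod 8 ⇒ (2|275)^4 = +1]
  = -(275|17)    [QR: 17 ≡ 1 mod 4, sign kept]
  = -(3|17)    [275 ≡ 3 mod 17]
  = -(17|3)    [QR: 17 ≡ 1 mod 4, sign kept]
  = -(2|3)    [17 ≡ 2 mod 3]
  = (1|3)    [3 ≡ 3 mod 8 ⇒ (2|3) = -1]
  = 1    [(1|3) = 1]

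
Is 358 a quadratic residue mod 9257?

Factor out 2: 358 = 2·179. Since 9257 ≡ 1 (mod 8), (2/9257) = +1. Now have (179/9257).
9257 ≡ 1 (mod 4), so quadratic reciprocity gives (179/9257) = (9257/179). Reduce: 9257 ≡ 128 (mod 179). Now have (128/179).
Factor out 2: 128 = 2^7. Since 179 ≡ 3 (mod 8), (2/179) = -1, and (2/179)^7 = -1. Now have -(1/179).
(1/179) = 1. Collecting the sign factors: -1.
The Legendre symbol is -1, so x^2 ≡ 358 (mod 9257) has no solution.

no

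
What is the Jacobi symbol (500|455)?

Reduce the numerator: 500 ≡ 45 (mod 455), so (500|455) = (45|455).
45 ≡ 1 (mod 4), so quadratic reciprocity gives (45|455) = (455|45). Reduce: 455 ≡ 5 (mod 45). Now have (5|45).
5 ≡ 1 (mod 4), so quadratic reciprocity gives (5|45) = (45|5). Reduce: 45 ≡ 0 (mod 5). Now have (0|5).
The numerator is now 0 with denominator 5 > 1: the symbol is 0.

0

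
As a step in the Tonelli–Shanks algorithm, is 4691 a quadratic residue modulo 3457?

no

Reduce the numerator: 4691 ≡ 1234 (mod 3457), so (4691/3457) = (1234/3457).
Factor out 2: 1234 = 2·617. Since 3457 ≡ 1 (mod 8), (2/3457) = +1. Now have (617/3457).
617 ≡ 1 (mod 4), so quadratic reciprocity gives (617/3457) = (3457/617). Reduce: 3457 ≡ 372 (mod 617). Now have (372/617).
Factor out 2: 372 = 2^2·93. Since 617 ≡ 1 (mod 8), (2/617) = +1, and (2/617)^2 = +1. Now have (93/617).
93 ≡ 1 (mod 4), so quadratic reciprocity gives (93/617) = (617/93). Reduce: 617 ≡ 59 (mod 93). Now have (59/93).
93 ≡ 1 (mod 4), so quadratic reciprocity gives (59/93) = (93/59). Reduce: 93 ≡ 34 (mod 59). Now have (34/59).
Factor out 2: 34 = 2·17. Since 59 ≡ 3 (mod 8), (2/59) = -1. Now have -(17/59).
17 ≡ 1 (mod 4), so quadratic reciprocity gives (17/59) = (59/17). Reduce: 59 ≡ 8 (mod 17). Now have -(8/17).
Factor out 2: 8 = 2^3. Since 17 ≡ 1 (mod 8), (2/17) = +1, and (2/17)^3 = +1. Now have -(1/17).
(1/17) = 1. Collecting the sign factors: -1.
The Legendre symbol is -1, so x^2 ≡ 4691 (mod 3457) has no solution.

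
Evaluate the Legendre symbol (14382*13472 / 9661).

-1

By multiplicativity, (14382·13472 / 9661) = (14382 / 9661)·(13472 / 9661).
First factor (14382 / 9661):
(14382 / 9661)
  = (4721 / 9661)    [14382 ≡ 4721 mod 9661]
  = (9661 / 4721)    [QR: 4721 ≡ 1 mod 4, sign kept]
  = (219 / 4721)    [9661 ≡ 219 mod 4721]
  = (4721 / 219)    [QR: 4721 ≡ 1 mod 4, sign kept]
  = (122 / 219)    [4721 ≡ 122 mod 219]
  = -(61 / 219)    [219 ≡ 3 mod 8 ⇒ (2 / 219) = -1]
  = -(219 / 61)    [QR: 61 ≡ 1 mod 4, sign kept]
  = -(36 / 61)    [219 ≡ 36 mod 61]
  = -(9 / 61)    [61 ≡ 5 mod 8 ⇒ (2 / 61)^2 = +1]
  = -(61 / 9)    [QR: 9 ≡ 1 mod 4, sign kept]
  = -(7 / 9)    [61 ≡ 7 mod 9]
  = -(9 / 7)    [QR: 9 ≡ 1 mod 4, sign kept]
  = -(2 / 7)    [9 ≡ 2 mod 7]
  = -(1 / 7)    [7 ≡ 7 mod 8 ⇒ (2 / 7) = +1]
  = -1    [(1 / 7) = 1]
Second factor (13472 / 9661):
(13472 / 9661)
  = (3811 / 9661)    [13472 ≡ 3811 mod 9661]
  = (9661 / 3811)    [QR: 9661 ≡ 1 mod 4, sign kept]
  = (2039 / 3811)    [9661 ≡ 2039 mod 3811]
  = -(3811 / 2039)    [QR: both ≡ 3 mod 4, sign flips]
  = -(1772 / 2039)    [3811 ≡ 1772 mod 2039]
  = -(443 / 2039)    [2039 ≡ 7 mod 8 ⇒ (2 / 2039)^2 = +1]
  = (2039 / 443)    [QR: both ≡ 3 mod 4, sign flips]
  = (267 / 443)    [2039 ≡ 267 mod 443]
  = -(443 / 267)    [QR: both ≡ 3 mod 4, sign flips]
  = -(176 / 267)    [443 ≡ 176 mod 267]
  = -(11 / 267)    [267 ≡ 3 mod 8 ⇒ (2 / 267)^4 = +1]
  = (267 / 11)    [QR: both ≡ 3 mod 4, sign flips]
  = (3 / 11)    [267 ≡ 3 mod 11]
  = -(11 / 3)    [QR: both ≡ 3 mod 4, sign flips]
  = -(2 / 3)    [11 ≡ 2 mod 3]
  = (1 / 3)    [3 ≡ 3 mod 8 ⇒ (2 / 3) = -1]
  = 1    [(1 / 3) = 1]
Product: (-1)·(1) = -1.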